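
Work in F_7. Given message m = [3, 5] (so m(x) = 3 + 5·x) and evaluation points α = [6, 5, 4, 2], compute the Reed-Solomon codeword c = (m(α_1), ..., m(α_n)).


c = [5, 0, 2, 6]

Message polynomial: m(x) = 3 + 5·x (mod 7).
For each evaluation point α_i, compute m(α_i) mod 7:
  α_1 = 6: Horner steps 5 → 5, so m(6) = 5.
  α_2 = 5: Horner steps 5 → 0, so m(5) = 0.
  α_3 = 4: Horner steps 5 → 2, so m(4) = 2.
  α_4 = 2: Horner steps 5 → 6, so m(2) = 6.
Codeword c = [5, 0, 2, 6] ∈ F_7^4.


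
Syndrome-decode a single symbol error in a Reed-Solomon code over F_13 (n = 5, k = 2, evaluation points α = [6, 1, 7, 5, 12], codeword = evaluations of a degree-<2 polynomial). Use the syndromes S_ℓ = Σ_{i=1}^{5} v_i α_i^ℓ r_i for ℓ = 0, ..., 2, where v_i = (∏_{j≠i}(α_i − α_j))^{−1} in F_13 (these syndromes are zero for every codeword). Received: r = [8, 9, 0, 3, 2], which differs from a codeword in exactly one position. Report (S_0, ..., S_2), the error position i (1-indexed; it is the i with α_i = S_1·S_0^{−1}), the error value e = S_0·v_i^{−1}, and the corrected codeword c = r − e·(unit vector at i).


S = (9, 4, 9), error at position 5, error magnitude e = 3, c = [8, 9, 0, 3, 12].

Step 1: column multipliers v_i = (∏_{j≠i}(α_i − α_j))^{−1} mod 13.
  i = 1 (α = 6): (6−1)(6−7)(6−5)(6−12) = 5·(−1)·1·(−6) = 30 ≡ 4, so v_1 = 4^{−1} = 10 (mod 13).
  i = 2 (α = 1): (1−6)(1−7)(1−5)(1−12) = (−5)·(−6)·(−4)·(−11) = 1320 ≡ 7, so v_2 = 7^{−1} = 2 (mod 13).
  i = 3 (α = 7): (7−6)(7−1)(7−5)(7−12) = 1·6·2·(−5) = −60 ≡ 5, so v_3 = 5^{−1} = 8 (mod 13).
  i = 4 (α = 5): (5−6)(5−1)(5−7)(5−12) = (−1)·4·(−2)·(−7) = −56 ≡ 9, so v_4 = 9^{−1} = 3 (mod 13).
  i = 5 (α = 12): (12−6)(12−1)(12−7)(12−5) = 6·11·5·7 = 2310 ≡ 9, so v_5 = 9^{−1} = 3 (mod 13).
  v = [10, 2, 8, 3, 3].
Step 2: syndromes of r = [8, 9, 0, 3, 2] (all sums mod 13).
  S_0 = Σ v_i r_i = 10·8 + 2·9 + 8·0 + 3·3 + 3·2 = 113 ≡ 9.
  S_1 = Σ v_i α_i r_i = 10·6·8 + 2·1·9 + 8·7·0 + 3·5·3 + 3·12·2 = 615 ≡ 4.
  α_i^2 mod 13 = [10, 1, 10, 12, 1].
  S_2 = Σ v_i α_i^2 r_i = 10·10·8 + 2·1·9 + 8·10·0 + 3·12·3 + 3·1·2 = 932 ≡ 9.
  S = (9, 4, 9) ≠ 0, so r is not a codeword (an error is present).
Step 3: locate the error. For a single error e at position i, S_ℓ = v_i·e·α_i^ℓ, so α_err = S_1/S_0.
  S_0^{−1} = 9^{−1} = 3 (mod 13), so α_err = 4·3 = 12 ≡ 12 = α_5. Error position i = 5.
  Consistency check: S_2/S_1 = 9·10 = 90 ≡ 12 = α_err ✓ (single-error assumption holds).
Step 4: error magnitude e = S_0/v_5 = S_0·∏_{j≠5}(α_5 − α_j) = 9·9 = 81 ≡ 3 (mod 13).
Step 5: correct position 5: c_5 = r_5 − e = 2 − 3 ≡ 12 (mod 13). Hence c = [8, 9, 0, 3, 12].
  Check: interpolating c through the α_i gives m(x) = 4 + 5·x (degree < 2) with m(α_i) = c_i for every i, so c is indeed a codeword.


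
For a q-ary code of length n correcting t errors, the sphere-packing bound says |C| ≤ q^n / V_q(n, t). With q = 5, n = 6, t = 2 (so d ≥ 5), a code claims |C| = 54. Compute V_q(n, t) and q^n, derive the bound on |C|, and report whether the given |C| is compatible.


V_q(n, t) = 265, q^n = 15625, Hamming bound = 58, |C| = 54 ≤ bound (satisfied).

Step 1: Compute V_q(n, t) = Σ_{j=0}^2 C(n, j) (q−1)^j.
  j = 0: C(6,0)·(4)^0 = 1·1 = 1.
  j = 1: C(6,1)·(4)^1 = 6·4 = 24.
  j = 2: C(6,2)·(4)^2 = 15·16 = 240.
  V_q(n, t) = 1 + 24 + 240 = 265.
Step 2: q^n = 5^6 = 15625.
Step 3: Hamming bound ⌊q^n / V_q(n,t)⌋ = ⌊15625/265⌋ = 58.
Step 4: Compare |C| = 54 to 58: satisfied.
The claimed |C| lies below the Hamming bound.


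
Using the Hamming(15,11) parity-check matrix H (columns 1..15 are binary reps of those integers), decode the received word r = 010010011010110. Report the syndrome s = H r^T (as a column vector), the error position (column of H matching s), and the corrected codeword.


s = (1, 1, 1, 0)^T, error position = 14, corrected codeword c = 010010011010100

Compute s = H r^T mod 2 one row at a time:
  s_1 = 1 + 1 + 0 + 1 + 0 + 1 + 1 + 0 = 5 ≡ 1 (mod 2).
  s_2 = 0 + 1 + 0 + 0 + 0 + 1 + 1 + 0 = 3 ≡ 1 (mod 2).
  s_3 = 1 + 0 + 0 + 0 + 0 + 1 + 1 + 0 = 3 ≡ 1 (mod 2).
  s_4 = 0 + 0 + 1 + 0 + 1 + 1 + 1 + 0 = 4 ≡ 0 (mod 2).
s = (1, 1, 1, 0)^T — this equals column 14 of H (binary 1110), so error is at position 14.
Correct: flip bit 14 of r = 010010011010110 to get c = 010010011010100.


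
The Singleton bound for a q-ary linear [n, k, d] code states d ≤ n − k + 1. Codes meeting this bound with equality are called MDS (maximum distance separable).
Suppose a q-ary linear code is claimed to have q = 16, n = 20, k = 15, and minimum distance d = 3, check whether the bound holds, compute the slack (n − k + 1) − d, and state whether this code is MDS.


Singleton RHS = n − k + 1 = 6, slack = 3, bound satisfied, not MDS.

Singleton bound: d ≤ n − k + 1.
Here n = 20, k = 15, so n − k + 1 = 6.
Given d = 3, check d ≤ 6: YES.
Slack = (n − k + 1) − d = 3.
The code is NOT MDS (slack = 3 > 0).
Description: the claimed parameters are [20, 15, 3]_16; such a code would be non-MDS.


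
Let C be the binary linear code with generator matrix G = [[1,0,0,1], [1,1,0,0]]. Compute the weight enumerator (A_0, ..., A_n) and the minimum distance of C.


Weight distribution: A_0 = 1, A_2 = 3. Minimum distance d = 2.

Enumerate all 2^2 = 4 messages m ∈ F_2^2.
For each, compute codeword c = mG in F_2^4, then tally its weight.
  m = 00 → c = 0000, weight = 0.
  m = 10 → c = 1001, weight = 2.
  m = 01 → c = 1100, weight = 2.
  m = 11 → c = 0101, weight = 2.
Tally weights:
  weight 0: 1 codewords.
  weight 2: 3 codewords.
Minimum distance d = smallest w > 0 with A_w > 0 = 2.
Sanity: Σ A_w = 4 = 2^2 = 4 ✓.


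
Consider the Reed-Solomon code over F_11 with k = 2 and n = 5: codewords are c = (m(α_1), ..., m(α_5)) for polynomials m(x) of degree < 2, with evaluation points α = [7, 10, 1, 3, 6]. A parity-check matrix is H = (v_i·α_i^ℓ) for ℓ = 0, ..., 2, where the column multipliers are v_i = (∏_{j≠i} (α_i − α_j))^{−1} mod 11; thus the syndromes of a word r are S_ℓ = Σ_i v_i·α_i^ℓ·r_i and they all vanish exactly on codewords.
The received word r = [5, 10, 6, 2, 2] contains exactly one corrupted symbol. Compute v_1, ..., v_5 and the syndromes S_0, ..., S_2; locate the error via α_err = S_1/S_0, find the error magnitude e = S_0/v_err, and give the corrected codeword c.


S = (10, 5, 8), error at position 5, error magnitude e = 6, c = [5, 10, 6, 2, 7].

Step 1: column multipliers v_i = (∏_{j≠i}(α_i − α_j))^{−1} mod 11.
  i = 1 (α = 7): (7−10)(7−1)(7−3)(7−6) = (−3)·6·4·1 = −72 ≡ 5, so v_1 = 5^{−1} = 9 (mod 11).
  i = 2 (α = 10): (10−7)(10−1)(10−3)(10−6) = 3·9·7·4 = 756 ≡ 8, so v_2 = 8^{−1} = 7 (mod 11).
  i = 3 (α = 1): (1−7)(1−10)(1−3)(1−6) = (−6)·(−9)·(−2)·(−5) = 540 ≡ 1, so v_3 = 1^{−1} = 1 (mod 11).
  i = 4 (α = 3): (3−7)(3−10)(3−1)(3−6) = (−4)·(−7)·2·(−3) = −168 ≡ 8, so v_4 = 8^{−1} = 7 (mod 11).
  i = 5 (α = 6): (6−7)(6−10)(6−1)(6−3) = (−1)·(−4)·5·3 = 60 ≡ 5, so v_5 = 5^{−1} = 9 (mod 11).
  v = [9, 7, 1, 7, 9].
Step 2: syndromes of r = [5, 10, 6, 2, 2] (all sums mod 11).
  S_0 = Σ v_i r_i = 9·5 + 7·10 + 1·6 + 7·2 + 9·2 = 153 ≡ 10.
  S_1 = Σ v_i α_i r_i = 9·7·5 + 7·10·10 + 1·1·6 + 7·3·2 + 9·6·2 = 1171 ≡ 5.
  α_i^2 mod 11 = [5, 1, 1, 9, 3].
  S_2 = Σ v_i α_i^2 r_i = 9·5·5 + 7·1·10 + 1·1·6 + 7·9·2 + 9·3·2 = 481 ≡ 8.
  S = (10, 5, 8) ≠ 0, so r is not a codeword (an error is present).
Step 3: locate the error. For a single error e at position i, S_ℓ = v_i·e·α_i^ℓ, so α_err = S_1/S_0.
  S_0^{−1} = 10^{−1} = 10 (mod 11), so α_err = 5·10 = 50 ≡ 6 = α_5. Error position i = 5.
  Consistency check: S_2/S_1 = 8·9 = 72 ≡ 6 = α_err ✓ (single-error assumption holds).
Step 4: error magnitude e = S_0/v_5 = S_0·∏_{j≠5}(α_5 − α_j) = 10·5 = 50 ≡ 6 (mod 11).
Step 5: correct position 5: c_5 = r_5 − e = 2 − 6 ≡ 7 (mod 11). Hence c = [5, 10, 6, 2, 7].
  Check: interpolating c through the α_i gives m(x) = 8 + 9·x (degree < 2) with m(α_i) = c_i for every i, so c is indeed a codeword.


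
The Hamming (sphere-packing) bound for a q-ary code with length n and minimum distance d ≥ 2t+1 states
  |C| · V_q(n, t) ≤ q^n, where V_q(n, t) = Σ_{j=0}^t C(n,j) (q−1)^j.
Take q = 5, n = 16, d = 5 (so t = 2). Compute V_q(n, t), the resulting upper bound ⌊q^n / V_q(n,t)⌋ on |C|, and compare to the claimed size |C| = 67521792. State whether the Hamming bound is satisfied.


V_q(n, t) = 1985, q^n = 152587890625, Hamming bound = 76870473, |C| = 67521792 ≤ bound (satisfied).

Step 1: Compute V_q(n, t) = Σ_{j=0}^2 C(n, j) (q−1)^j.
  j = 0: C(16,0)·(4)^0 = 1·1 = 1.
  j = 1: C(16,1)·(4)^1 = 16·4 = 64.
  j = 2: C(16,2)·(4)^2 = 120·16 = 1920.
  V_q(n, t) = 1 + 64 + 1920 = 1985.
Step 2: q^n = 5^16 = 152587890625.
Step 3: Hamming bound ⌊q^n / V_q(n,t)⌋ = ⌊152587890625/1985⌋ = 76870473.
Step 4: Compare |C| = 67521792 to 76870473: satisfied.
The claimed |C| lies below the Hamming bound.


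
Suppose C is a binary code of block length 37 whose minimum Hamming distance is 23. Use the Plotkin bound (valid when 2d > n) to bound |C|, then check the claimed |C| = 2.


Plotkin bound M ≤ 4; given |C| = 2 ≤ bound (satisfied).

Check applicability: 2d = 46, n = 37.
2d − n = 9 > 0, so Plotkin applies.
Compute d/(2d−n) = 23/9 ≈ 2.5556.
⌊d/(2d−n)⌋ = 2.
Plotkin bound: M ≤ 2·2 = 4.
Given |C| = 2, check: satisfied.
This |C| is below the Plotkin bound.


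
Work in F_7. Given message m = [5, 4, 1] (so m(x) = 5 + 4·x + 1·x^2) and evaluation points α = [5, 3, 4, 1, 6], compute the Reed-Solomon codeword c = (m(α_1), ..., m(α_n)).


c = [1, 5, 2, 3, 2]

Message polynomial: m(x) = 5 + 4·x + 1·x^2 (mod 7).
For each evaluation point α_i, compute m(α_i) mod 7:
  α_1 = 5: Horner steps 1 → 2 → 1, so m(5) = 1.
  α_2 = 3: Horner steps 1 → 0 → 5, so m(3) = 5.
  α_3 = 4: Horner steps 1 → 1 → 2, so m(4) = 2.
  α_4 = 1: Horner steps 1 → 5 → 3, so m(1) = 3.
  α_5 = 6: Horner steps 1 → 3 → 2, so m(6) = 2.
Codeword c = [1, 5, 2, 3, 2] ∈ F_7^5.


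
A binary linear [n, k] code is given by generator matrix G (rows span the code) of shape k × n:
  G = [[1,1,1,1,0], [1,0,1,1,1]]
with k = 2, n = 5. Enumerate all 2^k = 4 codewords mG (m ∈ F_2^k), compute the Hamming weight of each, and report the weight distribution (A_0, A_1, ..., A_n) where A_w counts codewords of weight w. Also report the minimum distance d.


Weight distribution: A_0 = 1, A_2 = 1, A_4 = 2. Minimum distance d = 2.

Enumerate all 2^2 = 4 messages m ∈ F_2^2.
For each, compute codeword c = mG in F_2^5, then tally its weight.
  m = 00 → c = 00000, weight = 0.
  m = 10 → c = 11110, weight = 4.
  m = 01 → c = 10111, weight = 4.
  m = 11 → c = 01001, weight = 2.
Tally weights:
  weight 0: 1 codewords.
  weight 2: 1 codewords.
  weight 4: 2 codewords.
Minimum distance d = smallest w > 0 with A_w > 0 = 2.
Sanity: Σ A_w = 4 = 2^2 = 4 ✓.


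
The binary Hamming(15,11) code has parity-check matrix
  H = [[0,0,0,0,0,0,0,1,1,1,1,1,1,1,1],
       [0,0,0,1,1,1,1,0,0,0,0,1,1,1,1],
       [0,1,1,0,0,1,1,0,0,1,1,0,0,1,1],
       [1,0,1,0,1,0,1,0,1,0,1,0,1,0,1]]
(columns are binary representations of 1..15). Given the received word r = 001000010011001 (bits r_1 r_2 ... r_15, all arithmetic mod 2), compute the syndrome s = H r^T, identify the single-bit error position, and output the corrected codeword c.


s = (0, 0, 1, 1)^T, error position = 3, corrected codeword c = 000000010011001

Compute s = H r^T mod 2 one row at a time:
  s_1 = 1 + 0 + 0 + 1 + 1 + 0 + 0 + 1 = 4 ≡ 0 (mod 2).
  s_2 = 0 + 0 + 0 + 0 + 1 + 0 + 0 + 1 = 2 ≡ 0 (mod 2).
  s_3 = 0 + 1 + 0 + 0 + 0 + 1 + 0 + 1 = 3 ≡ 1 (mod 2).
  s_4 = 0 + 1 + 0 + 0 + 0 + 1 + 0 + 1 = 3 ≡ 1 (mod 2).
s = (0, 0, 1, 1)^T — this equals column 3 of H (binary 0011), so error is at position 3.
Correct: flip bit 3 of r = 001000010011001 to get c = 000000010011001.


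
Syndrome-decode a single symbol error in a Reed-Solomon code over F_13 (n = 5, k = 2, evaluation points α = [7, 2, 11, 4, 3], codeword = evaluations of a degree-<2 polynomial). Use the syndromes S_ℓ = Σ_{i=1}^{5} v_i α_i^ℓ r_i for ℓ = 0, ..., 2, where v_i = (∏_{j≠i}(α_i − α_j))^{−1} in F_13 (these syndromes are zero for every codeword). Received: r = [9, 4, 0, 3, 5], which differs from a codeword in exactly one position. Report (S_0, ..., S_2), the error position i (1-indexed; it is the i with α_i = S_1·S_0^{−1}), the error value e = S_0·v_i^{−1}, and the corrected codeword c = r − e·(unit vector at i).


S = (12, 9, 10), error at position 4, error magnitude e = 10, c = [9, 4, 0, 6, 5].

Step 1: column multipliers v_i = (∏_{j≠i}(α_i − α_j))^{−1} mod 13.
  i = 1 (α = 7): (7−2)(7−11)(7−4)(7−3) = 5·(−4)·3·4 = −240 ≡ 7, so v_1 = 7^{−1} = 2 (mod 13).
  i = 2 (α = 2): (2−7)(2−11)(2−4)(2−3) = (−5)·(−9)·(−2)·(−1) = 90 ≡ 12, so v_2 = 12^{−1} = 12 (mod 13).
  i = 3 (α = 11): (11−7)(11−2)(11−4)(11−3) = 4·9·7·8 = 2016 ≡ 1, so v_3 = 1^{−1} = 1 (mod 13).
  i = 4 (α = 4): (4−7)(4−2)(4−11)(4−3) = (−3)·2·(−7)·1 = 42 ≡ 3, so v_4 = 3^{−1} = 9 (mod 13).
  i = 5 (α = 3): (3−7)(3−2)(3−11)(3−4) = (−4)·1·(−8)·(−1) = −32 ≡ 7, so v_5 = 7^{−1} = 2 (mod 13).
  v = [2, 12, 1, 9, 2].
Step 2: syndromes of r = [9, 4, 0, 3, 5] (all sums mod 13).
  S_0 = Σ v_i r_i = 2·9 + 12·4 + 1·0 + 9·3 + 2·5 = 103 ≡ 12.
  S_1 = Σ v_i α_i r_i = 2·7·9 + 12·2·4 + 1·11·0 + 9·4·3 + 2·3·5 = 360 ≡ 9.
  α_i^2 mod 13 = [10, 4, 4, 3, 9].
  S_2 = Σ v_i α_i^2 r_i = 2·10·9 + 12·4·4 + 1·4·0 + 9·3·3 + 2·9·5 = 543 ≡ 10.
  S = (12, 9, 10) ≠ 0, so r is not a codeword (an error is present).
Step 3: locate the error. For a single error e at position i, S_ℓ = v_i·e·α_i^ℓ, so α_err = S_1/S_0.
  S_0^{−1} = 12^{−1} = 12 (mod 13), so α_err = 9·12 = 108 ≡ 4 = α_4. Error position i = 4.
  Consistency check: S_2/S_1 = 10·3 = 30 ≡ 4 = α_err ✓ (single-error assumption holds).
Step 4: error magnitude e = S_0/v_4 = S_0·∏_{j≠4}(α_4 − α_j) = 12·3 = 36 ≡ 10 (mod 13).
Step 5: correct position 4: c_4 = r_4 − e = 3 − 10 ≡ 6 (mod 13). Hence c = [9, 4, 0, 6, 5].
  Check: interpolating c through the α_i gives m(x) = 2 + 1·x (degree < 2) with m(α_i) = c_i for every i, so c is indeed a codeword.


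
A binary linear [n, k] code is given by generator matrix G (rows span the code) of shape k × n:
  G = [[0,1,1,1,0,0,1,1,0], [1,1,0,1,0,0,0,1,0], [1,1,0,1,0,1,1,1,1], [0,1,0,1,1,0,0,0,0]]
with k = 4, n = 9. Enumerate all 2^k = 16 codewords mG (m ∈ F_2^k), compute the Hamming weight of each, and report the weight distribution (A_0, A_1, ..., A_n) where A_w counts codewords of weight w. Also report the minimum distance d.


Weight distribution: A_0 = 1, A_3 = 4, A_4 = 3, A_5 = 2, A_6 = 4, A_7 = 2. Minimum distance d = 3.

Enumerate all 2^4 = 16 messages m ∈ F_2^4.
For each, compute codeword c = mG in F_2^9, then tally its weight.
  m = 0000 → c = 000000000, weight = 0.
  m = 1000 → c = 011100110, weight = 5.
  m = 0100 → c = 110100010, weight = 4.
  m = 1100 → c = 101000100, weight = 3.
  m = 0010 → c = 110101111, weight = 7.
  m = 1010 → c = 101001001, weight = 4.
  m = 0110 → c = 000001101, weight = 3.
  m = 1110 → c = 011101011, weight = 6.
  m = 0001 → c = 010110000, weight = 3.
  m = 1001 → c = 001010110, weight = 4.
  m = 0101 → c = 100010010, weight = 3.
  m = 1101 → c = 111110100, weight = 6.
  m = 0011 → c = 100011111, weight = 6.
  m = 1011 → c = 111111001, weight = 7.
  m = 0111 → c = 010111101, weight = 6.
  m = 1111 → c = 001011011, weight = 5.
Tally weights:
  weight 0: 1 codewords.
  weight 3: 4 codewords.
  weight 4: 3 codewords.
  weight 5: 2 codewords.
  weight 6: 4 codewords.
  weight 7: 2 codewords.
Minimum distance d = smallest w > 0 with A_w > 0 = 3.
Sanity: Σ A_w = 16 = 2^4 = 16 ✓.


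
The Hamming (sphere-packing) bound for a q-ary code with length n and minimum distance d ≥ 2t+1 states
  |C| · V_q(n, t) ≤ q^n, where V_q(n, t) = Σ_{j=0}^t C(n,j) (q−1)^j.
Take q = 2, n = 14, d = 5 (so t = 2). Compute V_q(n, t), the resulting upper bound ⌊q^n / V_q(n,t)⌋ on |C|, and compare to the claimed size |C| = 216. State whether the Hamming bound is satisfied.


V_q(n, t) = 106, q^n = 16384, Hamming bound = 154, |C| = 216 > bound (violated).

Step 1: Compute V_q(n, t) = Σ_{j=0}^2 C(n, j) (q−1)^j.
  j = 0: C(14,0)·(1)^0 = 1·1 = 1.
  j = 1: C(14,1)·(1)^1 = 14·1 = 14.
  j = 2: C(14,2)·(1)^2 = 91·1 = 91.
  V_q(n, t) = 1 + 14 + 91 = 106.
Step 2: q^n = 2^14 = 16384.
Step 3: Hamming bound ⌊q^n / V_q(n,t)⌋ = ⌊16384/106⌋ = 154.
Step 4: Compare |C| = 216 to 154: violated.
The claimed |C| lies above the Hamming bound, so no 2-ary code of length 14 with d ≥ 5 can have 216 codewords.


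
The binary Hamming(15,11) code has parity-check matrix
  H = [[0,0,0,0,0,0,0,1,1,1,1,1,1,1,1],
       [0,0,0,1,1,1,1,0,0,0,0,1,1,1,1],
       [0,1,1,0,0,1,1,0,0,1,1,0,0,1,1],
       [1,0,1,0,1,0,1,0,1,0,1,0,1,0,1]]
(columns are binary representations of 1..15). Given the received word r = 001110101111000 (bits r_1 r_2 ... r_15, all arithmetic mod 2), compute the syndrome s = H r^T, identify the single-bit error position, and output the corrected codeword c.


s = (0, 0, 0, 1)^T, error position = 1, corrected codeword c = 101110101111000

Compute s = H r^T mod 2 one row at a time:
  s_1 = 0 + 1 + 1 + 1 + 1 + 0 + 0 + 0 = 4 ≡ 0 (mod 2).
  s_2 = 1 + 1 + 0 + 1 + 1 + 0 + 0 + 0 = 4 ≡ 0 (mod 2).
  s_3 = 0 + 1 + 0 + 1 + 1 + 1 + 0 + 0 = 4 ≡ 0 (mod 2).
  s_4 = 0 + 1 + 1 + 1 + 1 + 1 + 0 + 0 = 5 ≡ 1 (mod 2).
s = (0, 0, 0, 1)^T — this equals column 1 of H (binary 0001), so error is at position 1.
Correct: flip bit 1 of r = 001110101111000 to get c = 101110101111000.


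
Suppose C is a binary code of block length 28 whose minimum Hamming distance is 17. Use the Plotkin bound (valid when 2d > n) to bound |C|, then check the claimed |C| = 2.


Plotkin bound M ≤ 4; given |C| = 2 ≤ bound (satisfied).

Check applicability: 2d = 34, n = 28.
2d − n = 6 > 0, so Plotkin applies.
Compute d/(2d−n) = 17/6 ≈ 2.8333.
⌊d/(2d−n)⌋ = 2.
Plotkin bound: M ≤ 2·2 = 4.
Given |C| = 2, check: satisfied.
This |C| is below the Plotkin bound.


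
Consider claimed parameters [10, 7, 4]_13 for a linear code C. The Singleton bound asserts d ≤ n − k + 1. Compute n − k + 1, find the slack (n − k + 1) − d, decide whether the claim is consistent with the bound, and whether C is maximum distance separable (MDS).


Singleton RHS = n − k + 1 = 4, slack = 0, bound satisfied, MDS.

Singleton bound: d ≤ n − k + 1.
Here n = 10, k = 7, so n − k + 1 = 4.
Given d = 4, check d ≤ 4: YES.
Slack = (n − k + 1) − d = 0.
The code is MDS (slack = 0).
Description: the claimed parameters are [10, 7, 4]_13; such a code would be MDS (meets Singleton bound).


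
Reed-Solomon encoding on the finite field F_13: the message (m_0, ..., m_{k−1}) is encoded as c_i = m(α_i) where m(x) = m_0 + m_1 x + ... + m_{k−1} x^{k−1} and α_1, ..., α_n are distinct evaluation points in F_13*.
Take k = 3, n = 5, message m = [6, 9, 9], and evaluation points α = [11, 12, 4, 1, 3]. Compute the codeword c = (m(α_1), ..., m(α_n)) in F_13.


c = [11, 6, 4, 11, 10]

Message polynomial: m(x) = 6 + 9·x + 9·x^2 (mod 13).
For each evaluation point α_i, compute m(α_i) mod 13:
  α_1 = 11: Horner steps 9 → 4 → 11, so m(11) = 11.
  α_2 = 12: Horner steps 9 → 0 → 6, so m(12) = 6.
  α_3 = 4: Horner steps 9 → 6 → 4, so m(4) = 4.
  α_4 = 1: Horner steps 9 → 5 → 11, so m(1) = 11.
  α_5 = 3: Horner steps 9 → 10 → 10, so m(3) = 10.
Codeword c = [11, 6, 4, 11, 10] ∈ F_13^5.


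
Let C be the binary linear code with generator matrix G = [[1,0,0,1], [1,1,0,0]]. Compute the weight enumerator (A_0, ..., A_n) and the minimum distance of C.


Weight distribution: A_0 = 1, A_2 = 3. Minimum distance d = 2.

Enumerate all 2^2 = 4 messages m ∈ F_2^2.
For each, compute codeword c = mG in F_2^4, then tally its weight.
  m = 00 → c = 0000, weight = 0.
  m = 10 → c = 1001, weight = 2.
  m = 01 → c = 1100, weight = 2.
  m = 11 → c = 0101, weight = 2.
Tally weights:
  weight 0: 1 codewords.
  weight 2: 3 codewords.
Minimum distance d = smallest w > 0 with A_w > 0 = 2.
Sanity: Σ A_w = 4 = 2^2 = 4 ✓.


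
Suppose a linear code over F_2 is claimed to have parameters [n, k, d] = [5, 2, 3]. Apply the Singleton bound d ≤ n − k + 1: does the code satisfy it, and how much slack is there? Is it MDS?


Singleton RHS = n − k + 1 = 4, slack = 1, bound satisfied, not MDS.

Singleton bound: d ≤ n − k + 1.
Here n = 5, k = 2, so n − k + 1 = 4.
Given d = 3, check d ≤ 4: YES.
Slack = (n − k + 1) − d = 1.
The code is NOT MDS (slack = 1 > 0).
Description: the claimed parameters are [5, 2, 3]_2; such a code would be non-MDS.


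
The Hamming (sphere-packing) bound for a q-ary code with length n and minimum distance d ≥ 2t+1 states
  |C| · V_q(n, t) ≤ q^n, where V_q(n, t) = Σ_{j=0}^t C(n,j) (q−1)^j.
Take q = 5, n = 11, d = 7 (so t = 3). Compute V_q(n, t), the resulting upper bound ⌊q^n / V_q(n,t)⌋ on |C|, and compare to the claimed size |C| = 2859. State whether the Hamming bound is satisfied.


V_q(n, t) = 11485, q^n = 48828125, Hamming bound = 4251, |C| = 2859 ≤ bound (satisfied).

Step 1: Compute V_q(n, t) = Σ_{j=0}^3 C(n, j) (q−1)^j.
  j = 0: C(11,0)·(4)^0 = 1·1 = 1.
  j = 1: C(11,1)·(4)^1 = 11·4 = 44.
  j = 2: C(11,2)·(4)^2 = 55·16 = 880.
  j = 3: C(11,3)·(4)^3 = 165·64 = 10560.
  V_q(n, t) = 1 + 44 + 880 + 10560 = 11485.
Step 2: q^n = 5^11 = 48828125.
Step 3: Hamming bound ⌊q^n / V_q(n,t)⌋ = ⌊48828125/11485⌋ = 4251.
Step 4: Compare |C| = 2859 to 4251: satisfied.
The claimed |C| lies below the Hamming bound.


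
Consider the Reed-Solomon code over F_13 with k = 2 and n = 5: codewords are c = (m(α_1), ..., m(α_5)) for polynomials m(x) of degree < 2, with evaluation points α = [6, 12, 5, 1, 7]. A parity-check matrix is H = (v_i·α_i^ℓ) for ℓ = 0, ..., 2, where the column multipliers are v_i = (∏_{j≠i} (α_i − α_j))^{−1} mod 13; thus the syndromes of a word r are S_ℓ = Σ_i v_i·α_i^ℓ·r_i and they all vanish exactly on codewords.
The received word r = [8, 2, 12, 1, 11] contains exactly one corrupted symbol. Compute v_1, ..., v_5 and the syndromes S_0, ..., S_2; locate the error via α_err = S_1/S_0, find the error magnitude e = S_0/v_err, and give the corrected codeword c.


S = (4, 11, 1), error at position 1, error magnitude e = 3, c = [5, 2, 12, 1, 11].

Step 1: column multipliers v_i = (∏_{j≠i}(α_i − α_j))^{−1} mod 13.
  i = 1 (α = 6): (6−12)(6−5)(6−1)(6−7) = (−6)·1·5·(−1) = 30 ≡ 4, so v_1 = 4^{−1} = 10 (mod 13).
  i = 2 (α = 12): (12−6)(12−5)(12−1)(12−7) = 6·7·11·5 = 2310 ≡ 9, so v_2 = 9^{−1} = 3 (mod 13).
  i = 3 (α = 5): (5−6)(5−12)(5−1)(5−7) = (−1)·(−7)·4·(−2) = −56 ≡ 9, so v_3 = 9^{−1} = 3 (mod 13).
  i = 4 (α = 1): (1−6)(1−12)(1−5)(1−7) = (−5)·(−11)·(−4)·(−6) = 1320 ≡ 7, so v_4 = 7^{−1} = 2 (mod 13).
  i = 5 (α = 7): (7−6)(7−12)(7−5)(7−1) = 1·(−5)·2·6 = −60 ≡ 5, so v_5 = 5^{−1} = 8 (mod 13).
  v = [10, 3, 3, 2, 8].
Step 2: syndromes of r = [8, 2, 12, 1, 11] (all sums mod 13).
  S_0 = Σ v_i r_i = 10·8 + 3·2 + 3·12 + 2·1 + 8·11 = 212 ≡ 4.
  S_1 = Σ v_i α_i r_i = 10·6·8 + 3·12·2 + 3·5·12 + 2·1·1 + 8·7·11 = 1350 ≡ 11.
  α_i^2 mod 13 = [10, 1, 12, 1, 10].
  S_2 = Σ v_i α_i^2 r_i = 10·10·8 + 3·1·2 + 3·12·12 + 2·1·1 + 8·10·11 = 2120 ≡ 1.
  S = (4, 11, 1) ≠ 0, so r is not a codeword (an error is present).
Step 3: locate the error. For a single error e at position i, S_ℓ = v_i·e·α_i^ℓ, so α_err = S_1/S_0.
  S_0^{−1} = 4^{−1} = 10 (mod 13), so α_err = 11·10 = 110 ≡ 6 = α_1. Error position i = 1.
  Consistency check: S_2/S_1 = 1·6 = 6 ≡ 6 = α_err ✓ (single-error assumption holds).
Step 4: error magnitude e = S_0/v_1 = S_0·∏_{j≠1}(α_1 − α_j) = 4·4 = 16 ≡ 3 (mod 13).
Step 5: correct position 1: c_1 = r_1 − e = 8 − 3 ≡ 5 (mod 13). Hence c = [5, 2, 12, 1, 11].
  Check: interpolating c through the α_i gives m(x) = 8 + 6·x (degree < 2) with m(α_i) = c_i for every i, so c is indeed a codeword.


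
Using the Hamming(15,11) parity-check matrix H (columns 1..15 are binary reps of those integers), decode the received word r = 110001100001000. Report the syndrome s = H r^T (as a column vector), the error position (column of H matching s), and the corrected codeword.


s = (1, 1, 1, 0)^T, error position = 14, corrected codeword c = 110001100001010

Compute s = H r^T mod 2 one row at a time:
  s_1 = 0 + 0 + 0 + 0 + 1 + 0 + 0 + 0 = 1 ≡ 1 (mod 2).
  s_2 = 0 + 0 + 1 + 1 + 1 + 0 + 0 + 0 = 3 ≡ 1 (mod 2).
  s_3 = 1 + 0 + 1 + 1 + 0 + 0 + 0 + 0 = 3 ≡ 1 (mod 2).
  s_4 = 1 + 0 + 0 + 1 + 0 + 0 + 0 + 0 = 2 ≡ 0 (mod 2).
s = (1, 1, 1, 0)^T — this equals column 14 of H (binary 1110), so error is at position 14.
Correct: flip bit 14 of r = 110001100001000 to get c = 110001100001010.


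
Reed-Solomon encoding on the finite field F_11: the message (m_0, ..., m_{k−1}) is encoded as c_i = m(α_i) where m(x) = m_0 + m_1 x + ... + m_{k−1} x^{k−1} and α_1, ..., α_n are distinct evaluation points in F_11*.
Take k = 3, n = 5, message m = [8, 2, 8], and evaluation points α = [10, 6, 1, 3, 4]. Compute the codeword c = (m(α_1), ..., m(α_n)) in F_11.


c = [3, 0, 7, 9, 1]

Message polynomial: m(x) = 8 + 2·x + 8·x^2 (mod 11).
For each evaluation point α_i, compute m(α_i) mod 11:
  α_1 = 10: Horner steps 8 → 5 → 3, so m(10) = 3.
  α_2 = 6: Horner steps 8 → 6 → 0, so m(6) = 0.
  α_3 = 1: Horner steps 8 → 10 → 7, so m(1) = 7.
  α_4 = 3: Horner steps 8 → 4 → 9, so m(3) = 9.
  α_5 = 4: Horner steps 8 → 1 → 1, so m(4) = 1.
Codeword c = [3, 0, 7, 9, 1] ∈ F_11^5.


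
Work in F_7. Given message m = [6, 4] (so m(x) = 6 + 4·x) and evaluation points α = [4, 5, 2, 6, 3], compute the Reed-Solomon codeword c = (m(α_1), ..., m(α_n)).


c = [1, 5, 0, 2, 4]

Message polynomial: m(x) = 6 + 4·x (mod 7).
For each evaluation point α_i, compute m(α_i) mod 7:
  α_1 = 4: Horner steps 4 → 1, so m(4) = 1.
  α_2 = 5: Horner steps 4 → 5, so m(5) = 5.
  α_3 = 2: Horner steps 4 → 0, so m(2) = 0.
  α_4 = 6: Horner steps 4 → 2, so m(6) = 2.
  α_5 = 3: Horner steps 4 → 4, so m(3) = 4.
Codeword c = [1, 5, 0, 2, 4] ∈ F_7^5.


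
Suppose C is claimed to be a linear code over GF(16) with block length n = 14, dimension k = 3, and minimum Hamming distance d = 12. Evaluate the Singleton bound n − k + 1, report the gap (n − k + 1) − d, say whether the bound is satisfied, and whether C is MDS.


Singleton RHS = n − k + 1 = 12, slack = 0, bound satisfied, MDS.

Singleton bound: d ≤ n − k + 1.
Here n = 14, k = 3, so n − k + 1 = 12.
Given d = 12, check d ≤ 12: YES.
Slack = (n − k + 1) − d = 0.
The code is MDS (slack = 0).
Description: the claimed parameters are [14, 3, 12]_16; such a code would be MDS (meets Singleton bound).


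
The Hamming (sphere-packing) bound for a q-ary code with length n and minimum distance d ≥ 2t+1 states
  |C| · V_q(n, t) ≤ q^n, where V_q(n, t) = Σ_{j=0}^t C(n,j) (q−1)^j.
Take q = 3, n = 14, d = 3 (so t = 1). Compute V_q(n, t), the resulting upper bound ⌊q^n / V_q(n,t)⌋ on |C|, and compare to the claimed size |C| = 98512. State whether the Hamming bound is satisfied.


V_q(n, t) = 29, q^n = 4782969, Hamming bound = 164929, |C| = 98512 ≤ bound (satisfied).

Step 1: Compute V_q(n, t) = Σ_{j=0}^1 C(n, j) (q−1)^j.
  j = 0: C(14,0)·(2)^0 = 1·1 = 1.
  j = 1: C(14,1)·(2)^1 = 14·2 = 28.
  V_q(n, t) = 1 + 28 = 29.
Step 2: q^n = 3^14 = 4782969.
Step 3: Hamming bound ⌊q^n / V_q(n,t)⌋ = ⌊4782969/29⌋ = 164929.
Step 4: Compare |C| = 98512 to 164929: satisfied.
The claimed |C| lies below the Hamming bound.


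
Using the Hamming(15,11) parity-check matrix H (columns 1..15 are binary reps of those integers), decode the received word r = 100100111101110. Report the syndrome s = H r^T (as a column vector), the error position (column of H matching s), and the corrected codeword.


s = (0, 1, 1, 0)^T, error position = 6, corrected codeword c = 100101111101110

Compute s = H r^T mod 2 one row at a time:
  s_1 = 1 + 1 + 1 + 0 + 1 + 1 + 1 + 0 = 6 ≡ 0 (mod 2).
  s_2 = 1 + 0 + 0 + 1 + 1 + 1 + 1 + 0 = 5 ≡ 1 (mod 2).
  s_3 = 0 + 0 + 0 + 1 + 1 + 0 + 1 + 0 = 3 ≡ 1 (mod 2).
  s_4 = 1 + 0 + 0 + 1 + 1 + 0 + 1 + 0 = 4 ≡ 0 (mod 2).
s = (0, 1, 1, 0)^T — this equals column 6 of H (binary 0110), so error is at position 6.
Correct: flip bit 6 of r = 100100111101110 to get c = 100101111101110.


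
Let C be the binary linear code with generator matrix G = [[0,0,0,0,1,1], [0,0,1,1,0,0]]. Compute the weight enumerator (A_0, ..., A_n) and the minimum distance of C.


Weight distribution: A_0 = 1, A_2 = 2, A_4 = 1. Minimum distance d = 2.

Enumerate all 2^2 = 4 messages m ∈ F_2^2.
For each, compute codeword c = mG in F_2^6, then tally its weight.
  m = 00 → c = 000000, weight = 0.
  m = 10 → c = 000011, weight = 2.
  m = 01 → c = 001100, weight = 2.
  m = 11 → c = 001111, weight = 4.
Tally weights:
  weight 0: 1 codewords.
  weight 2: 2 codewords.
  weight 4: 1 codewords.
Minimum distance d = smallest w > 0 with A_w > 0 = 2.
Sanity: Σ A_w = 4 = 2^2 = 4 ✓.


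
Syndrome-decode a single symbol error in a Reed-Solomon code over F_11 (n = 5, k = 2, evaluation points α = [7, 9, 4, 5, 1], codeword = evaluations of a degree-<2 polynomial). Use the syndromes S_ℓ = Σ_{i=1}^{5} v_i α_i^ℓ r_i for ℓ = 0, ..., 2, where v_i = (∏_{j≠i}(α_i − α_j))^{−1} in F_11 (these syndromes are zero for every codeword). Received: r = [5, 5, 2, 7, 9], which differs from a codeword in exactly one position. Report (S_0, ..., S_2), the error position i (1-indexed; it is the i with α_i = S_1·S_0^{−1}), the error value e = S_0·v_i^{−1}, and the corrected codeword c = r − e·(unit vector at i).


S = (2, 3, 10), error at position 1, error magnitude e = 10, c = [6, 5, 2, 7, 9].

Step 1: column multipliers v_i = (∏_{j≠i}(α_i − α_j))^{−1} mod 11.
  i = 1 (α = 7): (7−9)(7−4)(7−5)(7−1) = (−2)·3·2·6 = −72 ≡ 5, so v_1 = 5^{−1} = 9 (mod 11).
  i = 2 (α = 9): (9−7)(9−4)(9−5)(9−1) = 2·5·4·8 = 320 ≡ 1, so v_2 = 1^{−1} = 1 (mod 11).
  i = 3 (α = 4): (4−7)(4−9)(4−5)(4−1) = (−3)·(−5)·(−1)·3 = −45 ≡ 10, so v_3 = 10^{−1} = 10 (mod 11).
  i = 4 (α = 5): (5−7)(5−9)(5−4)(5−1) = (−2)·(−4)·1·4 = 32 ≡ 10, so v_4 = 10^{−1} = 10 (mod 11).
  i = 5 (α = 1): (1−7)(1−9)(1−4)(1−5) = (−6)·(−8)·(−3)·(−4) = 576 ≡ 4, so v_5 = 4^{−1} = 3 (mod 11).
  v = [9, 1, 10, 10, 3].
Step 2: syndromes of r = [5, 5, 2, 7, 9] (all sums mod 11).
  S_0 = Σ v_i r_i = 9·5 + 1·5 + 10·2 + 10·7 + 3·9 = 167 ≡ 2.
  S_1 = Σ v_i α_i r_i = 9·7·5 + 1·9·5 + 10·4·2 + 10·5·7 + 3·1·9 = 817 ≡ 3.
  α_i^2 mod 11 = [5, 4, 5, 3, 1].
  S_2 = Σ v_i α_i^2 r_i = 9·5·5 + 1·4·5 + 10·5·2 + 10·3·7 + 3·1·9 = 582 ≡ 10.
  S = (2, 3, 10) ≠ 0, so r is not a codeword (an error is present).
Step 3: locate the error. For a single error e at position i, S_ℓ = v_i·e·α_i^ℓ, so α_err = S_1/S_0.
  S_0^{−1} = 2^{−1} = 6 (mod 11), so α_err = 3·6 = 18 ≡ 7 = α_1. Error position i = 1.
  Consistency check: S_2/S_1 = 10·4 = 40 ≡ 7 = α_err ✓ (single-error assumption holds).
Step 4: error magnitude e = S_0/v_1 = S_0·∏_{j≠1}(α_1 − α_j) = 2·5 = 10 ≡ 10 (mod 11).
Step 5: correct position 1: c_1 = r_1 − e = 5 − 10 ≡ 6 (mod 11). Hence c = [6, 5, 2, 7, 9].
  Check: interpolating c through the α_i gives m(x) = 4 + 5·x (degree < 2) with m(α_i) = c_i for every i, so c is indeed a codeword.


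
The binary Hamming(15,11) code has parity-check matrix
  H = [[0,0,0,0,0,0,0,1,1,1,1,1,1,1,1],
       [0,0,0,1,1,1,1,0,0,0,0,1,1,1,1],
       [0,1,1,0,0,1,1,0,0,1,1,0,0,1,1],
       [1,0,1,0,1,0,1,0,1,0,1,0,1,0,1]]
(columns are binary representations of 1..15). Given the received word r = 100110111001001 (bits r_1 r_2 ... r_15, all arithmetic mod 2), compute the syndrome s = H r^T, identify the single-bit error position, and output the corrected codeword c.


s = (0, 1, 0, 1)^T, error position = 5, corrected codeword c = 100100111001001

Compute s = H r^T mod 2 one row at a time:
  s_1 = 1 + 1 + 0 + 0 + 1 + 0 + 0 + 1 = 4 ≡ 0 (mod 2).
  s_2 = 1 + 1 + 0 + 1 + 1 + 0 + 0 + 1 = 5 ≡ 1 (mod 2).
  s_3 = 0 + 0 + 0 + 1 + 0 + 0 + 0 + 1 = 2 ≡ 0 (mod 2).
  s_4 = 1 + 0 + 1 + 1 + 1 + 0 + 0 + 1 = 5 ≡ 1 (mod 2).
s = (0, 1, 0, 1)^T — this equals column 5 of H (binary 0101), so error is at position 5.
Correct: flip bit 5 of r = 100110111001001 to get c = 100100111001001.


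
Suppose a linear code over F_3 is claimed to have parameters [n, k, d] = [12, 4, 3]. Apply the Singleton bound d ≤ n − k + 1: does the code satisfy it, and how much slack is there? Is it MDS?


Singleton RHS = n − k + 1 = 9, slack = 6, bound satisfied, not MDS.

Singleton bound: d ≤ n − k + 1.
Here n = 12, k = 4, so n − k + 1 = 9.
Given d = 3, check d ≤ 9: YES.
Slack = (n − k + 1) − d = 6.
The code is NOT MDS (slack = 6 > 0).
Description: the claimed parameters are [12, 4, 3]_3; such a code would be non-MDS.


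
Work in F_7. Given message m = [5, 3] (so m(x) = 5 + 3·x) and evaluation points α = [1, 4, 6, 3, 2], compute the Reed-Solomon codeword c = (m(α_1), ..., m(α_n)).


c = [1, 3, 2, 0, 4]

Message polynomial: m(x) = 5 + 3·x (mod 7).
For each evaluation point α_i, compute m(α_i) mod 7:
  α_1 = 1: Horner steps 3 → 1, so m(1) = 1.
  α_2 = 4: Horner steps 3 → 3, so m(4) = 3.
  α_3 = 6: Horner steps 3 → 2, so m(6) = 2.
  α_4 = 3: Horner steps 3 → 0, so m(3) = 0.
  α_5 = 2: Horner steps 3 → 4, so m(2) = 4.
Codeword c = [1, 3, 2, 0, 4] ∈ F_7^5.


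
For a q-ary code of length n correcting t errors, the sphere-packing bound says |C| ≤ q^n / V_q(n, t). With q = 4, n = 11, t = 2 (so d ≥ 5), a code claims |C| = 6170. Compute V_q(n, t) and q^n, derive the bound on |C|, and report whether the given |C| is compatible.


V_q(n, t) = 529, q^n = 4194304, Hamming bound = 7928, |C| = 6170 ≤ bound (satisfied).

Step 1: Compute V_q(n, t) = Σ_{j=0}^2 C(n, j) (q−1)^j.
  j = 0: C(11,0)·(3)^0 = 1·1 = 1.
  j = 1: C(11,1)·(3)^1 = 11·3 = 33.
  j = 2: C(11,2)·(3)^2 = 55·9 = 495.
  V_q(n, t) = 1 + 33 + 495 = 529.
Step 2: q^n = 4^11 = 4194304.
Step 3: Hamming bound ⌊q^n / V_q(n,t)⌋ = ⌊4194304/529⌋ = 7928.
Step 4: Compare |C| = 6170 to 7928: satisfied.
The claimed |C| lies below the Hamming bound.


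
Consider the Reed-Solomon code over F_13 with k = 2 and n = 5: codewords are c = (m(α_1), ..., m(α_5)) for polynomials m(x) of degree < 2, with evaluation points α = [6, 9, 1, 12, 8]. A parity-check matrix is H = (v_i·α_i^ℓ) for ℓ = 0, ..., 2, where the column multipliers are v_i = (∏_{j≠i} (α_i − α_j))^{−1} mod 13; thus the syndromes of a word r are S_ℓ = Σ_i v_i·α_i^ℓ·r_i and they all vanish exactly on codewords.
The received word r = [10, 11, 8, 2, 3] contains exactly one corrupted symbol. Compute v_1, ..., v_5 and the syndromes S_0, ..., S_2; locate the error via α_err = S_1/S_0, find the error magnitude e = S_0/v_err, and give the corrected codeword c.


S = (3, 1, 9), error at position 2, error magnitude e = 5, c = [10, 6, 8, 2, 3].

Step 1: column multipliers v_i = (∏_{j≠i}(α_i − α_j))^{−1} mod 13.
  i = 1 (α = 6): (6−9)(6−1)(6−12)(6−8) = (−3)·5·(−6)·(−2) = −180 ≡ 2, so v_1 = 2^{−1} = 7 (mod 13).
  i = 2 (α = 9): (9−6)(9−1)(9−12)(9−8) = 3·8·(−3)·1 = −72 ≡ 6, so v_2 = 6^{−1} = 11 (mod 13).
  i = 3 (α = 1): (1−6)(1−9)(1−12)(1−8) = (−5)·(−8)·(−11)·(−7) = 3080 ≡ 12, so v_3 = 12^{−1} = 12 (mod 13).
  i = 4 (α = 12): (12−6)(12−9)(12−1)(12−8) = 6·3·11·4 = 792 ≡ 12, so v_4 = 12^{−1} = 12 (mod 13).
  i = 5 (α = 8): (8−6)(8−9)(8−1)(8−12) = 2·(−1)·7·(−4) = 56 ≡ 4, so v_5 = 4^{−1} = 10 (mod 13).
  v = [7, 11, 12, 12, 10].
Step 2: syndromes of r = [10, 11, 8, 2, 3] (all sums mod 13).
  S_0 = Σ v_i r_i = 7·10 + 11·11 + 12·8 + 12·2 + 10·3 = 341 ≡ 3.
  S_1 = Σ v_i α_i r_i = 7·6·10 + 11·9·11 + 12·1·8 + 12·12·2 + 10·8·3 = 2133 ≡ 1.
  α_i^2 mod 13 = [10, 3, 1, 1, 12].
  S_2 = Σ v_i α_i^2 r_i = 7·10·10 + 11·3·11 + 12·1·8 + 12·1·2 + 10·12·3 = 1543 ≡ 9.
  S = (3, 1, 9) ≠ 0, so r is not a codeword (an error is present).
Step 3: locate the error. For a single error e at position i, S_ℓ = v_i·e·α_i^ℓ, so α_err = S_1/S_0.
  S_0^{−1} = 3^{−1} = 9 (mod 13), so α_err = 1·9 = 9 ≡ 9 = α_2. Error position i = 2.
  Consistency check: S_2/S_1 = 9·1 = 9 ≡ 9 = α_err ✓ (single-error assumption holds).
Step 4: error magnitude e = S_0/v_2 = S_0·∏_{j≠2}(α_2 − α_j) = 3·6 = 18 ≡ 5 (mod 13).
Step 5: correct position 2: c_2 = r_2 − e = 11 − 5 ≡ 6 (mod 13). Hence c = [10, 6, 8, 2, 3].
  Check: interpolating c through the α_i gives m(x) = 5 + 3·x (degree < 2) with m(α_i) = c_i for every i, so c is indeed a codeword.


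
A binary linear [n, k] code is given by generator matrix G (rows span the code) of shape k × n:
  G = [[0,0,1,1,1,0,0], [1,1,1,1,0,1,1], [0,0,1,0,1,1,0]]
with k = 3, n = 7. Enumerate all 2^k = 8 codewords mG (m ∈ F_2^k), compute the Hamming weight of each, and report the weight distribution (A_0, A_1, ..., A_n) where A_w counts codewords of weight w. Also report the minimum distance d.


Weight distribution: A_0 = 1, A_2 = 1, A_3 = 2, A_4 = 1, A_5 = 2, A_6 = 1. Minimum distance d = 2.

Enumerate all 2^3 = 8 messages m ∈ F_2^3.
For each, compute codeword c = mG in F_2^7, then tally its weight.
  m = 000 → c = 0000000, weight = 0.
  m = 100 → c = 0011100, weight = 3.
  m = 010 → c = 1111011, weight = 6.
  m = 110 → c = 1100111, weight = 5.
  m = 001 → c = 0010110, weight = 3.
  m = 101 → c = 0001010, weight = 2.
  m = 011 → c = 1101101, weight = 5.
  m = 111 → c = 1110001, weight = 4.
Tally weights:
  weight 0: 1 codewords.
  weight 2: 1 codewords.
  weight 3: 2 codewords.
  weight 4: 1 codewords.
  weight 5: 2 codewords.
  weight 6: 1 codewords.
Minimum distance d = smallest w > 0 with A_w > 0 = 2.
Sanity: Σ A_w = 8 = 2^3 = 8 ✓.


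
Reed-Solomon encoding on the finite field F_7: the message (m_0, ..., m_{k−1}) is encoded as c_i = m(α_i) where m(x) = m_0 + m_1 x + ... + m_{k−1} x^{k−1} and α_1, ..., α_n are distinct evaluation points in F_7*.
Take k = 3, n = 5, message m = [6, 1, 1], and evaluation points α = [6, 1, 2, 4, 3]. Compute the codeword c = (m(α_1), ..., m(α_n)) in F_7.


c = [6, 1, 5, 5, 4]

Message polynomial: m(x) = 6 + 1·x + 1·x^2 (mod 7).
For each evaluation point α_i, compute m(α_i) mod 7:
  α_1 = 6: Horner steps 1 → 0 → 6, so m(6) = 6.
  α_2 = 1: Horner steps 1 → 2 → 1, so m(1) = 1.
  α_3 = 2: Horner steps 1 → 3 → 5, so m(2) = 5.
  α_4 = 4: Horner steps 1 → 5 → 5, so m(4) = 5.
  α_5 = 3: Horner steps 1 → 4 → 4, so m(3) = 4.
Codeword c = [6, 1, 5, 5, 4] ∈ F_7^5.


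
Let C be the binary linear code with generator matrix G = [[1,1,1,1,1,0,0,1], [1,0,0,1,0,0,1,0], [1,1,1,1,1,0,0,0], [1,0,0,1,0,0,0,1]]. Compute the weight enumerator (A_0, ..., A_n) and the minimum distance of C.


Weight distribution: A_0 = 1, A_1 = 2, A_2 = 2, A_3 = 3, A_4 = 3, A_5 = 2, A_6 = 2, A_7 = 1. Minimum distance d = 1.

Enumerate all 2^4 = 16 messages m ∈ F_2^4.
For each, compute codeword c = mG in F_2^8, then tally its weight.
  m = 0000 → c = 00000000, weight = 0.
  m = 1000 → c = 11111001, weight = 6.
  m = 0100 → c = 10010010, weight = 3.
  m = 1100 → c = 01101011, weight = 5.
  m = 0010 → c = 11111000, weight = 5.
  m = 1010 → c = 00000001, weight = 1.
  m = 0110 → c = 01101010, weight = 4.
  m = 1110 → c = 10010011, weight = 4.
  m = 0001 → c = 10010001, weight = 3.
  m = 1001 → c = 01101000, weight = 3.
  m = 0101 → c = 00000011, weight = 2.
  m = 1101 → c = 11111010, weight = 6.
  m = 0011 → c = 01101001, weight = 4.
  m = 1011 → c = 10010000, weight = 2.
  m = 0111 → c = 11111011, weight = 7.
  m = 1111 → c = 00000010, weight = 1.
Tally weights:
  weight 0: 1 codewords.
  weight 1: 2 codewords.
  weight 2: 2 codewords.
  weight 3: 3 codewords.
  weight 4: 3 codewords.
  weight 5: 2 codewords.
  weight 6: 2 codewords.
  weight 7: 1 codewords.
Minimum distance d = smallest w > 0 with A_w > 0 = 1.
Sanity: Σ A_w = 16 = 2^4 = 16 ✓.
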